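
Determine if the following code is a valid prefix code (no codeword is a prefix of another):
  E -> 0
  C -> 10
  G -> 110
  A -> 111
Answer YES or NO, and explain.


Checking each pair (does one codeword prefix another?):
  E='0' vs C='10': no prefix
  E='0' vs G='110': no prefix
  E='0' vs A='111': no prefix
  C='10' vs E='0': no prefix
  C='10' vs G='110': no prefix
  C='10' vs A='111': no prefix
  G='110' vs E='0': no prefix
  G='110' vs C='10': no prefix
  G='110' vs A='111': no prefix
  A='111' vs E='0': no prefix
  A='111' vs C='10': no prefix
  A='111' vs G='110': no prefix
No violation found over all pairs.

YES -- this is a valid prefix code. No codeword is a prefix of any other codeword.


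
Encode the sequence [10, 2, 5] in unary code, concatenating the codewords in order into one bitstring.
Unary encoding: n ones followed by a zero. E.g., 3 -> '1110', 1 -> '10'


Encode each number as n ones followed by a terminating 0:
  10 -> 11111111110 (11 bits)
  2 -> 110 (3 bits)
  5 -> 111110 (6 bits)
Total length = 11 + 3 + 6 = 20 bits.

Unary([10, 2, 5]) = 11111111110110111110 (20 bits)


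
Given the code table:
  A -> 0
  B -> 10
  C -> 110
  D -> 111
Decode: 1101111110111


Decoding:
110 -> C
111 -> D
111 -> D
0 -> A
111 -> D


Result: CDDAD


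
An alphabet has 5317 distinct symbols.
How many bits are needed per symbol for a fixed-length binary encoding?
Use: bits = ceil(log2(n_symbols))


log2(5317) = 12.3764
Bracket: 2^12 = 4096 < 5317 <= 2^13 = 8192
So ceil(log2(5317)) = 13

bits = ceil(log2(5317)) = ceil(12.3764) = 13 bits


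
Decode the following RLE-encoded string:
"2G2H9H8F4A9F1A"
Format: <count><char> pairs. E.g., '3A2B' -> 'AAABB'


Expanding each <count><char> pair:
  2G -> 'GG'
  2H -> 'HH'
  9H -> 'HHHHHHHHH'
  8F -> 'FFFFFFFF'
  4A -> 'AAAA'
  9F -> 'FFFFFFFFF'
  1A -> 'A'

Decoded = GGHHHHHHHHHHHFFFFFFFFAAAAFFFFFFFFFA


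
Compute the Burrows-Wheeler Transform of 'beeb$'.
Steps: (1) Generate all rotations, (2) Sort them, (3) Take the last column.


Rotations (sorted):
  0: $beeb -> last char: b
  1: b$bee -> last char: e
  2: beeb$ -> last char: $
  3: eb$be -> last char: e
  4: eeb$b -> last char: b


BWT = be$eb


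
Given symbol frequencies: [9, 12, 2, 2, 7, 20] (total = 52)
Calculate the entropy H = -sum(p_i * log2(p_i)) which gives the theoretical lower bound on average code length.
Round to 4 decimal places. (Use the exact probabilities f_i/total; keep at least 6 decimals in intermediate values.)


Per-symbol terms -p_i * log2(p_i) with p_i = f_i/52:
  p = 9/52 = 0.173077: log2(p) = -2.530515, -p*log2(p) = 0.437974
  p = 12/52 = 0.230769: log2(p) = -2.115477, -p*log2(p) = 0.488187
  p = 2/52 = 0.038462: log2(p) = -4.700440, -p*log2(p) = 0.180786
  p = 2/52 = 0.038462: log2(p) = -4.700440, -p*log2(p) = 0.180786
  p = 7/52 = 0.134615: log2(p) = -2.893085, -p*log2(p) = 0.389454
  p = 20/52 = 0.384615: log2(p) = -1.378512, -p*log2(p) = 0.530197
H = 0.437974 + 0.488187 + 0.180786 + 0.180786 + 0.389454 + 0.530197 = 2.207384

H = 2.2074 bits/symbol


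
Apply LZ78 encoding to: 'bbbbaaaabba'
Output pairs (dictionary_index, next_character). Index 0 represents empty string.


LZ78 encoding steps:
Dictionary: {0: ''}
Step 1: w='' (idx 0), next='b' -> output (0, 'b'), add 'b' as idx 1
Step 2: w='b' (idx 1), next='b' -> output (1, 'b'), add 'bb' as idx 2
Step 3: w='b' (idx 1), next='a' -> output (1, 'a'), add 'ba' as idx 3
Step 4: w='' (idx 0), next='a' -> output (0, 'a'), add 'a' as idx 4
Step 5: w='a' (idx 4), next='a' -> output (4, 'a'), add 'aa' as idx 5
Step 6: w='bb' (idx 2), next='a' -> output (2, 'a'), add 'bba' as idx 6


Encoded: [(0, 'b'), (1, 'b'), (1, 'a'), (0, 'a'), (4, 'a'), (2, 'a')]


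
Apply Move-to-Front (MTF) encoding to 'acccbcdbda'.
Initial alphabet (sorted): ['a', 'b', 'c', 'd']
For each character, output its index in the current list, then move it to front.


MTF encoding:
'a': index 0 in ['a', 'b', 'c', 'd'] -> ['a', 'b', 'c', 'd']
'c': index 2 in ['a', 'b', 'c', 'd'] -> ['c', 'a', 'b', 'd']
'c': index 0 in ['c', 'a', 'b', 'd'] -> ['c', 'a', 'b', 'd']
'c': index 0 in ['c', 'a', 'b', 'd'] -> ['c', 'a', 'b', 'd']
'b': index 2 in ['c', 'a', 'b', 'd'] -> ['b', 'c', 'a', 'd']
'c': index 1 in ['b', 'c', 'a', 'd'] -> ['c', 'b', 'a', 'd']
'd': index 3 in ['c', 'b', 'a', 'd'] -> ['d', 'c', 'b', 'a']
'b': index 2 in ['d', 'c', 'b', 'a'] -> ['b', 'd', 'c', 'a']
'd': index 1 in ['b', 'd', 'c', 'a'] -> ['d', 'b', 'c', 'a']
'a': index 3 in ['d', 'b', 'c', 'a'] -> ['a', 'd', 'b', 'c']


Output: [0, 2, 0, 0, 2, 1, 3, 2, 1, 3]


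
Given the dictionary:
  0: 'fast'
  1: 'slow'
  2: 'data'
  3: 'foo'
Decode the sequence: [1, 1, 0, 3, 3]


Look up each index in the dictionary:
  1 -> 'slow'
  1 -> 'slow'
  0 -> 'fast'
  3 -> 'foo'
  3 -> 'foo'

Decoded: "slow slow fast foo foo"


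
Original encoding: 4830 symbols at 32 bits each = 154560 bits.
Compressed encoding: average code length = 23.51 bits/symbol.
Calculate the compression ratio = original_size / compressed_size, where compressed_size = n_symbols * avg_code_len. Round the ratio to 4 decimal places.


original_size = n_symbols * orig_bits = 4830 * 32 = 154560 bits
compressed_size = n_symbols * avg_code_len = 4830 * 23.51 = 113553.3 bits
ratio = original_size / compressed_size = 154560 / 113553.3 = 1.3611

Compression ratio = 1.3611


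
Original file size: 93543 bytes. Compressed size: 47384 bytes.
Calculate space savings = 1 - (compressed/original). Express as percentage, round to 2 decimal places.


ratio = compressed/original = 47384/93543 = 0.506548
savings = 1 - ratio = 1 - 0.506548 = 0.493452
as a percentage: 0.493452 * 100 = 49.35%

Space savings = 1 - 47384/93543 = 49.35%


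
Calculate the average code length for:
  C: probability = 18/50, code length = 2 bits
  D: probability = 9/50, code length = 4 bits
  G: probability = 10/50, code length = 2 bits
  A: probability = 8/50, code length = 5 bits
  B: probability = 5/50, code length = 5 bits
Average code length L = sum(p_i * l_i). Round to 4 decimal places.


Weighted contributions p_i * l_i:
  C: (18/50) * 2 = 36/50
  D: (9/50) * 4 = 36/50
  G: (10/50) * 2 = 20/50
  A: (8/50) * 5 = 40/50
  B: (5/50) * 5 = 25/50
Sum = (36 + 36 + 20 + 40 + 25)/50 = 157/50

L = 157/50 = 3.1400 bits/symbol


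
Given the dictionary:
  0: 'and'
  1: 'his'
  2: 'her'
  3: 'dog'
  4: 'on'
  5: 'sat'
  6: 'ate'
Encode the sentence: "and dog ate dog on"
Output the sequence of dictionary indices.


Look up each word in the dictionary:
  'and' -> 0
  'dog' -> 3
  'ate' -> 6
  'dog' -> 3
  'on' -> 4

Encoded: [0, 3, 6, 3, 4]


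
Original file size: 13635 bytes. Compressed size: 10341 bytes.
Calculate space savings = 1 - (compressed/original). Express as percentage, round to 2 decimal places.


ratio = compressed/original = 10341/13635 = 0.758416
savings = 1 - ratio = 1 - 0.758416 = 0.241584
as a percentage: 0.241584 * 100 = 24.16%

Space savings = 1 - 10341/13635 = 24.16%


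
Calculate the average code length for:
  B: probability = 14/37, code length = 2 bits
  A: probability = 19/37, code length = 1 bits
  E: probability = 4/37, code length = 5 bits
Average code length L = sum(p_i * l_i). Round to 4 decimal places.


Weighted contributions p_i * l_i:
  B: (14/37) * 2 = 28/37
  A: (19/37) * 1 = 19/37
  E: (4/37) * 5 = 20/37
Sum = (28 + 19 + 20)/37 = 67/37

L = 67/37 = 1.8108 bits/symbol


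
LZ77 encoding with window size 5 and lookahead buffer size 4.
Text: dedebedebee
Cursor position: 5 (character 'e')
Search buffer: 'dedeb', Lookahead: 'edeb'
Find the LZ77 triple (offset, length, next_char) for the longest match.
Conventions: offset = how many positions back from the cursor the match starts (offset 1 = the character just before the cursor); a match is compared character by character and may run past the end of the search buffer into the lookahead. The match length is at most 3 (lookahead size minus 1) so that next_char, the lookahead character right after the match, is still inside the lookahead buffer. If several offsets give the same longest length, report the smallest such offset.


Try each offset into the search buffer:
  offset=1 (pos 4, char 'b'): match length 0
  offset=2 (pos 3, char 'e'): match length 1
  offset=3 (pos 2, char 'd'): match length 0
  offset=4 (pos 1, char 'e'): match length 3
  offset=5 (pos 0, char 'd'): match length 0
Longest match has length 3 at offset 4.
next_char = character at position 5 + 3 = 8 -> 'b'

Best match: offset=4, length=3 (matching 'ede' starting at position 1)
LZ77 triple: (4, 3, 'b')


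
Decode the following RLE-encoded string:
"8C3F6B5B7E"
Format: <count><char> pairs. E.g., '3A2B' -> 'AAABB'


Expanding each <count><char> pair:
  8C -> 'CCCCCCCC'
  3F -> 'FFF'
  6B -> 'BBBBBB'
  5B -> 'BBBBB'
  7E -> 'EEEEEEE'

Decoded = CCCCCCCCFFFBBBBBBBBBBBEEEEEEE


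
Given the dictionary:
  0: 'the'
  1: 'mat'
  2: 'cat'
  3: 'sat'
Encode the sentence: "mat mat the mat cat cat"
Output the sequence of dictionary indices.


Look up each word in the dictionary:
  'mat' -> 1
  'mat' -> 1
  'the' -> 0
  'mat' -> 1
  'cat' -> 2
  'cat' -> 2

Encoded: [1, 1, 0, 1, 2, 2]


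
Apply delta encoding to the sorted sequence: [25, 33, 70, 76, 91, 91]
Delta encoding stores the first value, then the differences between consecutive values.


First value: 25
Deltas:
  33 - 25 = 8
  70 - 33 = 37
  76 - 70 = 6
  91 - 76 = 15
  91 - 91 = 0


Delta encoded: [25, 8, 37, 6, 15, 0]


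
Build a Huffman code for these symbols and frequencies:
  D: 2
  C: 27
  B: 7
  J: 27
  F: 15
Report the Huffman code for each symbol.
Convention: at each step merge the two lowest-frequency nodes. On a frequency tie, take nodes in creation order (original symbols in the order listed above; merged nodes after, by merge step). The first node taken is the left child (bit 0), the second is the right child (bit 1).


Huffman tree construction:
Step 1: Merge D(2) + B(7) = 9
Step 2: Merge (D+B)(9) + F(15) = 24
Step 3: Merge ((D+B)+F)(24) + C(27) = 51
Step 4: Merge J(27) + (((D+B)+F)+C)(51) = 78
Read each symbol's code off the tree from the root (left child = 0, right child = 1).

Codes:
  D: 1000 (length 4)
  C: 11 (length 2)
  B: 1001 (length 4)
  J: 0 (length 1)
  F: 101 (length 3)
Average code length: 162/78 = 2.0769 bits/symbol


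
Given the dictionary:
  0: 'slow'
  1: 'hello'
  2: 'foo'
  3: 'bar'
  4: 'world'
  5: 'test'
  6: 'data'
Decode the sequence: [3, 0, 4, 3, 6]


Look up each index in the dictionary:
  3 -> 'bar'
  0 -> 'slow'
  4 -> 'world'
  3 -> 'bar'
  6 -> 'data'

Decoded: "bar slow world bar data"


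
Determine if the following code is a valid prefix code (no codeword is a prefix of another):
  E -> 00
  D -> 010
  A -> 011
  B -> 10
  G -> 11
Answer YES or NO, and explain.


Checking each pair (does one codeword prefix another?):
  E='00' vs D='010': no prefix
  E='00' vs A='011': no prefix
  E='00' vs B='10': no prefix
  E='00' vs G='11': no prefix
  D='010' vs E='00': no prefix
  D='010' vs A='011': no prefix
  D='010' vs B='10': no prefix
  D='010' vs G='11': no prefix
  A='011' vs E='00': no prefix
  A='011' vs D='010': no prefix
  A='011' vs B='10': no prefix
  A='011' vs G='11': no prefix
  B='10' vs E='00': no prefix
  B='10' vs D='010': no prefix
  B='10' vs A='011': no prefix
  B='10' vs G='11': no prefix
  G='11' vs E='00': no prefix
  G='11' vs D='010': no prefix
  G='11' vs A='011': no prefix
  G='11' vs B='10': no prefix
No violation found over all pairs.

YES -- this is a valid prefix code. No codeword is a prefix of any other codeword.


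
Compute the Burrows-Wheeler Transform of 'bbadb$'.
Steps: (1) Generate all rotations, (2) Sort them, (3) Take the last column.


Rotations (sorted):
  0: $bbadb -> last char: b
  1: adb$bb -> last char: b
  2: b$bbad -> last char: d
  3: badb$b -> last char: b
  4: bbadb$ -> last char: $
  5: db$bba -> last char: a


BWT = bbdb$a


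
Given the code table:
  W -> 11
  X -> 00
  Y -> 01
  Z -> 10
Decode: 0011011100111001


Decoding:
00 -> X
11 -> W
01 -> Y
11 -> W
00 -> X
11 -> W
10 -> Z
01 -> Y


Result: XWYWXWZY


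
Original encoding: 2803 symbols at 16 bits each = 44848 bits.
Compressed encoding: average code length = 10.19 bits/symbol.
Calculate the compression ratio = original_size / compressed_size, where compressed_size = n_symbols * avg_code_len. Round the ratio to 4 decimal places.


original_size = n_symbols * orig_bits = 2803 * 16 = 44848 bits
compressed_size = n_symbols * avg_code_len = 2803 * 10.19 = 28562.57 bits
ratio = original_size / compressed_size = 44848 / 28562.57 = 1.5702

Compression ratio = 1.5702


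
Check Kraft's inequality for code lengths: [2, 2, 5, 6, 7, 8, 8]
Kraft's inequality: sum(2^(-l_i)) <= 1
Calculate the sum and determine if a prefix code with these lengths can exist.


Sum = 2^(-2) + 2^(-2) + 2^(-5) + 2^(-6) + 2^(-7) + 2^(-8) + 2^(-8)
    = 0.25 + 0.25 + 0.03125 + 0.015625 + 0.0078125 + 0.00390625 + 0.00390625
    = 144/256 = 0.5625
Since 0.5625 <= 1, Kraft's inequality IS satisfied.
A prefix code with these lengths CAN exist.

Kraft sum = 0.5625. Satisfied.


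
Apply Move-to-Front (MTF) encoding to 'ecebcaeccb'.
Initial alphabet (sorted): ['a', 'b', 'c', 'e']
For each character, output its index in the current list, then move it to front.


MTF encoding:
'e': index 3 in ['a', 'b', 'c', 'e'] -> ['e', 'a', 'b', 'c']
'c': index 3 in ['e', 'a', 'b', 'c'] -> ['c', 'e', 'a', 'b']
'e': index 1 in ['c', 'e', 'a', 'b'] -> ['e', 'c', 'a', 'b']
'b': index 3 in ['e', 'c', 'a', 'b'] -> ['b', 'e', 'c', 'a']
'c': index 2 in ['b', 'e', 'c', 'a'] -> ['c', 'b', 'e', 'a']
'a': index 3 in ['c', 'b', 'e', 'a'] -> ['a', 'c', 'b', 'e']
'e': index 3 in ['a', 'c', 'b', 'e'] -> ['e', 'a', 'c', 'b']
'c': index 2 in ['e', 'a', 'c', 'b'] -> ['c', 'e', 'a', 'b']
'c': index 0 in ['c', 'e', 'a', 'b'] -> ['c', 'e', 'a', 'b']
'b': index 3 in ['c', 'e', 'a', 'b'] -> ['b', 'c', 'e', 'a']


Output: [3, 3, 1, 3, 2, 3, 3, 2, 0, 3]


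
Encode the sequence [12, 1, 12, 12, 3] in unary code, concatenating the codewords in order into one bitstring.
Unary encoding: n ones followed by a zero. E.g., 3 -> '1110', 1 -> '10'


Encode each number as n ones followed by a terminating 0:
  12 -> 1111111111110 (13 bits)
  1 -> 10 (2 bits)
  12 -> 1111111111110 (13 bits)
  12 -> 1111111111110 (13 bits)
  3 -> 1110 (4 bits)
Total length = 13 + 2 + 13 + 13 + 4 = 45 bits.

Unary([12, 1, 12, 12, 3]) = 111111111111010111111111111011111111111101110 (45 bits)


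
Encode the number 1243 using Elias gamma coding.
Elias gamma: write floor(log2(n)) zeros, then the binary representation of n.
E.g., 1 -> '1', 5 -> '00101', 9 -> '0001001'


num_bits = floor(log2(1243)) + 1 = 11
leading_zeros = num_bits - 1 = 10
binary(1243) = 10011011011

Elias gamma(1243) = '0000000000' + '10011011011' = 000000000010011011011 (21 bits)


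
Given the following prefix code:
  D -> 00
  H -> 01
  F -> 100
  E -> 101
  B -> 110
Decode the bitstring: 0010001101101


Decoding step by step:
Bits 00 -> D
Bits 100 -> F
Bits 01 -> H
Bits 101 -> E
Bits 101 -> E


Decoded message: DFHEE


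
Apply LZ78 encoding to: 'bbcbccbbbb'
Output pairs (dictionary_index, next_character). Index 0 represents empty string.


LZ78 encoding steps:
Dictionary: {0: ''}
Step 1: w='' (idx 0), next='b' -> output (0, 'b'), add 'b' as idx 1
Step 2: w='b' (idx 1), next='c' -> output (1, 'c'), add 'bc' as idx 2
Step 3: w='bc' (idx 2), next='c' -> output (2, 'c'), add 'bcc' as idx 3
Step 4: w='b' (idx 1), next='b' -> output (1, 'b'), add 'bb' as idx 4
Step 5: w='bb' (idx 4), end of input -> output (4, '')


Encoded: [(0, 'b'), (1, 'c'), (2, 'c'), (1, 'b'), (4, '')]


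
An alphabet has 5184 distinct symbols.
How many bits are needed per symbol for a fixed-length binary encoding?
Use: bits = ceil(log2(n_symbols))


log2(5184) = 12.3399
Bracket: 2^12 = 4096 < 5184 <= 2^13 = 8192
So ceil(log2(5184)) = 13

bits = ceil(log2(5184)) = ceil(12.3399) = 13 bits


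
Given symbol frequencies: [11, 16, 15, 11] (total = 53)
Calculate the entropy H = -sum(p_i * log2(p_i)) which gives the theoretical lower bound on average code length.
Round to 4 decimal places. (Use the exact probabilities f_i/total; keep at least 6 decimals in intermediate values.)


Per-symbol terms -p_i * log2(p_i) with p_i = f_i/53:
  p = 11/53 = 0.207547: log2(p) = -2.268489, -p*log2(p) = 0.470818
  p = 16/53 = 0.301887: log2(p) = -1.727920, -p*log2(p) = 0.521636
  p = 15/53 = 0.283019: log2(p) = -1.821030, -p*log2(p) = 0.515386
  p = 11/53 = 0.207547: log2(p) = -2.268489, -p*log2(p) = 0.470818
H = 0.470818 + 0.521636 + 0.515386 + 0.470818 = 1.978658

H = 1.9787 bits/symbol


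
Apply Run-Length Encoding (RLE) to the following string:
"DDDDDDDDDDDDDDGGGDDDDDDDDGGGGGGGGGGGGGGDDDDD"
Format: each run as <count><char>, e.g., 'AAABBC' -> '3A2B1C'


Scanning runs left to right:
  i=0: run of 'D' x 14 -> '14D'
  i=14: run of 'G' x 3 -> '3G'
  i=17: run of 'D' x 8 -> '8D'
  i=25: run of 'G' x 14 -> '14G'
  i=39: run of 'D' x 5 -> '5D'

RLE = 14D3G8D14G5D


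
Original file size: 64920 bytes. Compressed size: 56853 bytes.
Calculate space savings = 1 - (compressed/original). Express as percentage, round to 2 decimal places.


ratio = compressed/original = 56853/64920 = 0.875739
savings = 1 - ratio = 1 - 0.875739 = 0.124261
as a percentage: 0.124261 * 100 = 12.43%

Space savings = 1 - 56853/64920 = 12.43%


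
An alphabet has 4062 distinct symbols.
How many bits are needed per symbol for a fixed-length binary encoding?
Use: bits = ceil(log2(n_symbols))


log2(4062) = 11.988
Bracket: 2^11 = 2048 < 4062 <= 2^12 = 4096
So ceil(log2(4062)) = 12

bits = ceil(log2(4062)) = ceil(11.988) = 12 bits


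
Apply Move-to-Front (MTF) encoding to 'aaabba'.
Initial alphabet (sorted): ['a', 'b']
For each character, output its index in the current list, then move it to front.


MTF encoding:
'a': index 0 in ['a', 'b'] -> ['a', 'b']
'a': index 0 in ['a', 'b'] -> ['a', 'b']
'a': index 0 in ['a', 'b'] -> ['a', 'b']
'b': index 1 in ['a', 'b'] -> ['b', 'a']
'b': index 0 in ['b', 'a'] -> ['b', 'a']
'a': index 1 in ['b', 'a'] -> ['a', 'b']


Output: [0, 0, 0, 1, 0, 1]


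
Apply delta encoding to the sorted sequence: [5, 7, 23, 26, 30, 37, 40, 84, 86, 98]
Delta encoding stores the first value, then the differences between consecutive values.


First value: 5
Deltas:
  7 - 5 = 2
  23 - 7 = 16
  26 - 23 = 3
  30 - 26 = 4
  37 - 30 = 7
  40 - 37 = 3
  84 - 40 = 44
  86 - 84 = 2
  98 - 86 = 12


Delta encoded: [5, 2, 16, 3, 4, 7, 3, 44, 2, 12]


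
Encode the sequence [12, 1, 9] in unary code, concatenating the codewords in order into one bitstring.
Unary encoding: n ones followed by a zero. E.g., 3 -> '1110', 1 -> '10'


Encode each number as n ones followed by a terminating 0:
  12 -> 1111111111110 (13 bits)
  1 -> 10 (2 bits)
  9 -> 1111111110 (10 bits)
Total length = 13 + 2 + 10 = 25 bits.

Unary([12, 1, 9]) = 1111111111110101111111110 (25 bits)


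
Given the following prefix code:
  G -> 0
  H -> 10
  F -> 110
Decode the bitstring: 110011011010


Decoding step by step:
Bits 110 -> F
Bits 0 -> G
Bits 110 -> F
Bits 110 -> F
Bits 10 -> H


Decoded message: FGFFH


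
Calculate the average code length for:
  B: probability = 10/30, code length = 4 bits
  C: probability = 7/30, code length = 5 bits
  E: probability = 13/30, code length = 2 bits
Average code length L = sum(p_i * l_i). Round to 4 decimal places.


Weighted contributions p_i * l_i:
  B: (10/30) * 4 = 40/30
  C: (7/30) * 5 = 35/30
  E: (13/30) * 2 = 26/30
Sum = (40 + 35 + 26)/30 = 101/30

L = 101/30 = 3.3667 bits/symbol


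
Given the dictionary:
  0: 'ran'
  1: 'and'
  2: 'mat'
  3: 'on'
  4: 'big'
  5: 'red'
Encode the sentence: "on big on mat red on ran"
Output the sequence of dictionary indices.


Look up each word in the dictionary:
  'on' -> 3
  'big' -> 4
  'on' -> 3
  'mat' -> 2
  'red' -> 5
  'on' -> 3
  'ran' -> 0

Encoded: [3, 4, 3, 2, 5, 3, 0]


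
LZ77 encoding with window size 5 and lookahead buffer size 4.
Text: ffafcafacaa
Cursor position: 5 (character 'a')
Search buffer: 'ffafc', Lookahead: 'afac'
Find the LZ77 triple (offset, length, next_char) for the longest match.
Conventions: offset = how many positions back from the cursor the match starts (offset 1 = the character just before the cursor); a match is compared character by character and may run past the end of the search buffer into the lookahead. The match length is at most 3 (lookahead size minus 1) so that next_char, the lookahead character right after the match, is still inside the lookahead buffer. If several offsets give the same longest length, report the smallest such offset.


Try each offset into the search buffer:
  offset=1 (pos 4, char 'c'): match length 0
  offset=2 (pos 3, char 'f'): match length 0
  offset=3 (pos 2, char 'a'): match length 2
  offset=4 (pos 1, char 'f'): match length 0
  offset=5 (pos 0, char 'f'): match length 0
Longest match has length 2 at offset 3.
next_char = character at position 5 + 2 = 7 -> 'a'

Best match: offset=3, length=2 (matching 'af' starting at position 2)
LZ77 triple: (3, 2, 'a')


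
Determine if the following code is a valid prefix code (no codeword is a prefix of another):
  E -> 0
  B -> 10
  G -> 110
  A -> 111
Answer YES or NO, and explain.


Checking each pair (does one codeword prefix another?):
  E='0' vs B='10': no prefix
  E='0' vs G='110': no prefix
  E='0' vs A='111': no prefix
  B='10' vs E='0': no prefix
  B='10' vs G='110': no prefix
  B='10' vs A='111': no prefix
  G='110' vs E='0': no prefix
  G='110' vs B='10': no prefix
  G='110' vs A='111': no prefix
  A='111' vs E='0': no prefix
  A='111' vs B='10': no prefix
  A='111' vs G='110': no prefix
No violation found over all pairs.

YES -- this is a valid prefix code. No codeword is a prefix of any other codeword.


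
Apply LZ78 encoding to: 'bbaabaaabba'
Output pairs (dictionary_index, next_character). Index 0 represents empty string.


LZ78 encoding steps:
Dictionary: {0: ''}
Step 1: w='' (idx 0), next='b' -> output (0, 'b'), add 'b' as idx 1
Step 2: w='b' (idx 1), next='a' -> output (1, 'a'), add 'ba' as idx 2
Step 3: w='' (idx 0), next='a' -> output (0, 'a'), add 'a' as idx 3
Step 4: w='ba' (idx 2), next='a' -> output (2, 'a'), add 'baa' as idx 4
Step 5: w='a' (idx 3), next='b' -> output (3, 'b'), add 'ab' as idx 5
Step 6: w='ba' (idx 2), end of input -> output (2, '')


Encoded: [(0, 'b'), (1, 'a'), (0, 'a'), (2, 'a'), (3, 'b'), (2, '')]


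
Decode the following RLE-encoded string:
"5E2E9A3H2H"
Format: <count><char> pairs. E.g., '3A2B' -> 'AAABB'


Expanding each <count><char> pair:
  5E -> 'EEEEE'
  2E -> 'EE'
  9A -> 'AAAAAAAAA'
  3H -> 'HHH'
  2H -> 'HH'

Decoded = EEEEEEEAAAAAAAAAHHHHH


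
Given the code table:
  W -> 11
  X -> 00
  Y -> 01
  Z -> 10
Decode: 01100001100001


Decoding:
01 -> Y
10 -> Z
00 -> X
01 -> Y
10 -> Z
00 -> X
01 -> Y


Result: YZXYZXY


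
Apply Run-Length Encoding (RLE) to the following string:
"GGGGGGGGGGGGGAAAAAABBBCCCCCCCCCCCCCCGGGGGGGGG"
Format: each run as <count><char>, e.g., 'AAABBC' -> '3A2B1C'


Scanning runs left to right:
  i=0: run of 'G' x 13 -> '13G'
  i=13: run of 'A' x 6 -> '6A'
  i=19: run of 'B' x 3 -> '3B'
  i=22: run of 'C' x 14 -> '14C'
  i=36: run of 'G' x 9 -> '9G'

RLE = 13G6A3B14C9G


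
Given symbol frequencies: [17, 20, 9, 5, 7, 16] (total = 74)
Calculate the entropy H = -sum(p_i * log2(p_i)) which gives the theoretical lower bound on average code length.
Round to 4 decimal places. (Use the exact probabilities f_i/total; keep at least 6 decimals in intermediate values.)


Per-symbol terms -p_i * log2(p_i) with p_i = f_i/74:
  p = 17/74 = 0.229730: log2(p) = -2.121991, -p*log2(p) = 0.487484
  p = 20/74 = 0.270270: log2(p) = -1.887525, -p*log2(p) = 0.510142
  p = 9/74 = 0.121622: log2(p) = -3.039528, -p*log2(p) = 0.369672
  p = 5/74 = 0.067568: log2(p) = -3.887525, -p*log2(p) = 0.262671
  p = 7/74 = 0.094595: log2(p) = -3.402098, -p*log2(p) = 0.321820
  p = 16/74 = 0.216216: log2(p) = -2.209453, -p*log2(p) = 0.477720
H = 0.487484 + 0.510142 + 0.369672 + 0.262671 + 0.321820 + 0.477720 = 2.429509

H = 2.4295 bits/symbol


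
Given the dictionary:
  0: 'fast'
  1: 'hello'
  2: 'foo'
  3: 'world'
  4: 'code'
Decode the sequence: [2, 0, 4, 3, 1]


Look up each index in the dictionary:
  2 -> 'foo'
  0 -> 'fast'
  4 -> 'code'
  3 -> 'world'
  1 -> 'hello'

Decoded: "foo fast code world hello"


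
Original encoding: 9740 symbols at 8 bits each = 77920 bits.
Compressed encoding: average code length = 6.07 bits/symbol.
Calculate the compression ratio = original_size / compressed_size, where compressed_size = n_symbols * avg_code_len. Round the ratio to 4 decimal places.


original_size = n_symbols * orig_bits = 9740 * 8 = 77920 bits
compressed_size = n_symbols * avg_code_len = 9740 * 6.07 = 59121.8 bits
ratio = original_size / compressed_size = 77920 / 59121.8 = 1.318

Compression ratio = 1.318


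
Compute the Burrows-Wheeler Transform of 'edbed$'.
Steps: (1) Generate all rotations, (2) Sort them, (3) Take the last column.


Rotations (sorted):
  0: $edbed -> last char: d
  1: bed$ed -> last char: d
  2: d$edbe -> last char: e
  3: dbed$e -> last char: e
  4: ed$edb -> last char: b
  5: edbed$ -> last char: $


BWT = ddeeb$


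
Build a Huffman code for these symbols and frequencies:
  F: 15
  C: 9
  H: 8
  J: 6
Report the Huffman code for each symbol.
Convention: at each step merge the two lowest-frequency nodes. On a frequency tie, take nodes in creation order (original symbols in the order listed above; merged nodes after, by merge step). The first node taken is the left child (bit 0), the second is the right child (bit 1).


Huffman tree construction:
Step 1: Merge J(6) + H(8) = 14
Step 2: Merge C(9) + (J+H)(14) = 23
Step 3: Merge F(15) + (C+(J+H))(23) = 38
Read each symbol's code off the tree from the root (left child = 0, right child = 1).

Codes:
  F: 0 (length 1)
  C: 10 (length 2)
  H: 111 (length 3)
  J: 110 (length 3)
Average code length: 75/38 = 1.9737 bits/symbol


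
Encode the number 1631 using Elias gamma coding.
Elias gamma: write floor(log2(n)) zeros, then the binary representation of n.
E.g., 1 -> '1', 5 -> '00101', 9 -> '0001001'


num_bits = floor(log2(1631)) + 1 = 11
leading_zeros = num_bits - 1 = 10
binary(1631) = 11001011111

Elias gamma(1631) = '0000000000' + '11001011111' = 000000000011001011111 (21 bits)


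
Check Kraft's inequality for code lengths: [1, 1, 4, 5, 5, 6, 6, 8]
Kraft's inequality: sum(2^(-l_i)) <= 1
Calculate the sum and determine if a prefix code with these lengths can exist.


Sum = 2^(-1) + 2^(-1) + 2^(-4) + 2^(-5) + 2^(-5) + 2^(-6) + 2^(-6) + 2^(-8)
    = 0.5 + 0.5 + 0.0625 + 0.03125 + 0.03125 + 0.015625 + 0.015625 + 0.00390625
    = 297/256 = 1.16015625
Since 1.16015625 > 1, Kraft's inequality is NOT satisfied.
A prefix code with these lengths CANNOT exist.

Kraft sum = 1.16015625. Not satisfied.


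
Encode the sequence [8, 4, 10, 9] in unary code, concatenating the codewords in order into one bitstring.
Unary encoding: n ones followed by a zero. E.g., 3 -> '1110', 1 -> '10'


Encode each number as n ones followed by a terminating 0:
  8 -> 111111110 (9 bits)
  4 -> 11110 (5 bits)
  10 -> 11111111110 (11 bits)
  9 -> 1111111110 (10 bits)
Total length = 9 + 5 + 11 + 10 = 35 bits.

Unary([8, 4, 10, 9]) = 11111111011110111111111101111111110 (35 bits)


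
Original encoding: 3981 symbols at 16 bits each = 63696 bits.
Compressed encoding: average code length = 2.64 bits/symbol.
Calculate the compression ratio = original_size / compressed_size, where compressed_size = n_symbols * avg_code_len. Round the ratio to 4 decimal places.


original_size = n_symbols * orig_bits = 3981 * 16 = 63696 bits
compressed_size = n_symbols * avg_code_len = 3981 * 2.64 = 10509.84 bits
ratio = original_size / compressed_size = 63696 / 10509.84 = 6.0606

Compression ratio = 6.0606


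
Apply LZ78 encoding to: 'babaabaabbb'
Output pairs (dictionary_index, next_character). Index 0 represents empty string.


LZ78 encoding steps:
Dictionary: {0: ''}
Step 1: w='' (idx 0), next='b' -> output (0, 'b'), add 'b' as idx 1
Step 2: w='' (idx 0), next='a' -> output (0, 'a'), add 'a' as idx 2
Step 3: w='b' (idx 1), next='a' -> output (1, 'a'), add 'ba' as idx 3
Step 4: w='a' (idx 2), next='b' -> output (2, 'b'), add 'ab' as idx 4
Step 5: w='a' (idx 2), next='a' -> output (2, 'a'), add 'aa' as idx 5
Step 6: w='b' (idx 1), next='b' -> output (1, 'b'), add 'bb' as idx 6
Step 7: w='b' (idx 1), end of input -> output (1, '')


Encoded: [(0, 'b'), (0, 'a'), (1, 'a'), (2, 'b'), (2, 'a'), (1, 'b'), (1, '')]


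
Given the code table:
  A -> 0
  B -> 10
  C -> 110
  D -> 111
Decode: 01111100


Decoding:
0 -> A
111 -> D
110 -> C
0 -> A


Result: ADCA


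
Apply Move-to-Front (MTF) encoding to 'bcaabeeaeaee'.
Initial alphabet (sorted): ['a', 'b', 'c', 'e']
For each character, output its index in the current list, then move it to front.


MTF encoding:
'b': index 1 in ['a', 'b', 'c', 'e'] -> ['b', 'a', 'c', 'e']
'c': index 2 in ['b', 'a', 'c', 'e'] -> ['c', 'b', 'a', 'e']
'a': index 2 in ['c', 'b', 'a', 'e'] -> ['a', 'c', 'b', 'e']
'a': index 0 in ['a', 'c', 'b', 'e'] -> ['a', 'c', 'b', 'e']
'b': index 2 in ['a', 'c', 'b', 'e'] -> ['b', 'a', 'c', 'e']
'e': index 3 in ['b', 'a', 'c', 'e'] -> ['e', 'b', 'a', 'c']
'e': index 0 in ['e', 'b', 'a', 'c'] -> ['e', 'b', 'a', 'c']
'a': index 2 in ['e', 'b', 'a', 'c'] -> ['a', 'e', 'b', 'c']
'e': index 1 in ['a', 'e', 'b', 'c'] -> ['e', 'a', 'b', 'c']
'a': index 1 in ['e', 'a', 'b', 'c'] -> ['a', 'e', 'b', 'c']
'e': index 1 in ['a', 'e', 'b', 'c'] -> ['e', 'a', 'b', 'c']
'e': index 0 in ['e', 'a', 'b', 'c'] -> ['e', 'a', 'b', 'c']


Output: [1, 2, 2, 0, 2, 3, 0, 2, 1, 1, 1, 0]


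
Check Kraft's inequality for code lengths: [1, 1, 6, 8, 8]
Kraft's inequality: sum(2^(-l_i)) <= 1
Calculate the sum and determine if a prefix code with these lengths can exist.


Sum = 2^(-1) + 2^(-1) + 2^(-6) + 2^(-8) + 2^(-8)
    = 0.5 + 0.5 + 0.015625 + 0.00390625 + 0.00390625
    = 262/256 = 1.0234375
Since 1.0234375 > 1, Kraft's inequality is NOT satisfied.
A prefix code with these lengths CANNOT exist.

Kraft sum = 1.0234375. Not satisfied.


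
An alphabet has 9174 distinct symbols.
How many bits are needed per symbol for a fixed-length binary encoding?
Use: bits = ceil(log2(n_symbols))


log2(9174) = 13.1633
Bracket: 2^13 = 8192 < 9174 <= 2^14 = 16384
So ceil(log2(9174)) = 14

bits = ceil(log2(9174)) = ceil(13.1633) = 14 bits


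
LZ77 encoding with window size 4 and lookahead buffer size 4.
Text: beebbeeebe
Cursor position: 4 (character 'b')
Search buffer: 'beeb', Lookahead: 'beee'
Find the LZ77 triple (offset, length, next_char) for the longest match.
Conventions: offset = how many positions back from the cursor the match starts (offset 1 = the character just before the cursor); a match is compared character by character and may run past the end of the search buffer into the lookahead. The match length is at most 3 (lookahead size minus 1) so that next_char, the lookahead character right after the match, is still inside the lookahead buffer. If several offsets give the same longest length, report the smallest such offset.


Try each offset into the search buffer:
  offset=1 (pos 3, char 'b'): match length 1
  offset=2 (pos 2, char 'e'): match length 0
  offset=3 (pos 1, char 'e'): match length 0
  offset=4 (pos 0, char 'b'): match length 3
Longest match has length 3 at offset 4.
next_char = character at position 4 + 3 = 7 -> 'e'

Best match: offset=4, length=3 (matching 'bee' starting at position 0)
LZ77 triple: (4, 3, 'e')


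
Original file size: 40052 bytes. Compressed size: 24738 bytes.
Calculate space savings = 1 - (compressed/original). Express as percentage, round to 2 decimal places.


ratio = compressed/original = 24738/40052 = 0.617647
savings = 1 - ratio = 1 - 0.617647 = 0.382353
as a percentage: 0.382353 * 100 = 38.24%

Space savings = 1 - 24738/40052 = 38.24%


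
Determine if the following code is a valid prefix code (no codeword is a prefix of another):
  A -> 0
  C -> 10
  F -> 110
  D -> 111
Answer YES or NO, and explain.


Checking each pair (does one codeword prefix another?):
  A='0' vs C='10': no prefix
  A='0' vs F='110': no prefix
  A='0' vs D='111': no prefix
  C='10' vs A='0': no prefix
  C='10' vs F='110': no prefix
  C='10' vs D='111': no prefix
  F='110' vs A='0': no prefix
  F='110' vs C='10': no prefix
  F='110' vs D='111': no prefix
  D='111' vs A='0': no prefix
  D='111' vs C='10': no prefix
  D='111' vs F='110': no prefix
No violation found over all pairs.

YES -- this is a valid prefix code. No codeword is a prefix of any other codeword.


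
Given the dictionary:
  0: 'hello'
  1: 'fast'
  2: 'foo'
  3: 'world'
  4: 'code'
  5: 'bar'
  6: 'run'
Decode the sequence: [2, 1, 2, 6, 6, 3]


Look up each index in the dictionary:
  2 -> 'foo'
  1 -> 'fast'
  2 -> 'foo'
  6 -> 'run'
  6 -> 'run'
  3 -> 'world'

Decoded: "foo fast foo run run world"


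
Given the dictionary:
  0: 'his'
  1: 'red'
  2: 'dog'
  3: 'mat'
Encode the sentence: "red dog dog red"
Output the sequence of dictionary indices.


Look up each word in the dictionary:
  'red' -> 1
  'dog' -> 2
  'dog' -> 2
  'red' -> 1

Encoded: [1, 2, 2, 1]


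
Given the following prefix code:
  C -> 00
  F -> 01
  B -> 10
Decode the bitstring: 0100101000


Decoding step by step:
Bits 01 -> F
Bits 00 -> C
Bits 10 -> B
Bits 10 -> B
Bits 00 -> C


Decoded message: FCBBC


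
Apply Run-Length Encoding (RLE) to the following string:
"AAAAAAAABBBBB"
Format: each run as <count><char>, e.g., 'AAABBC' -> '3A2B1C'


Scanning runs left to right:
  i=0: run of 'A' x 8 -> '8A'
  i=8: run of 'B' x 5 -> '5B'

RLE = 8A5B


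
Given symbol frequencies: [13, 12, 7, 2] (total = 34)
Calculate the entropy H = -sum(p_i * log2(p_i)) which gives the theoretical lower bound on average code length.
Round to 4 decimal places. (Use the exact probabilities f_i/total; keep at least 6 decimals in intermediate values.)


Per-symbol terms -p_i * log2(p_i) with p_i = f_i/34:
  p = 13/34 = 0.382353: log2(p) = -1.387023, -p*log2(p) = 0.530332
  p = 12/34 = 0.352941: log2(p) = -1.502500, -p*log2(p) = 0.530294
  p = 7/34 = 0.205882: log2(p) = -2.280108, -p*log2(p) = 0.469434
  p = 2/34 = 0.058824: log2(p) = -4.087463, -p*log2(p) = 0.240439
H = 0.530332 + 0.530294 + 0.469434 + 0.240439 = 1.770499

H = 1.7705 bits/symbol


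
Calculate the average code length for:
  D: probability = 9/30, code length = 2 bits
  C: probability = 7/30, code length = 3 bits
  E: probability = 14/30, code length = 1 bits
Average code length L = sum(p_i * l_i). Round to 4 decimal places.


Weighted contributions p_i * l_i:
  D: (9/30) * 2 = 18/30
  C: (7/30) * 3 = 21/30
  E: (14/30) * 1 = 14/30
Sum = (18 + 21 + 14)/30 = 53/30

L = 53/30 = 1.7667 bits/symbol


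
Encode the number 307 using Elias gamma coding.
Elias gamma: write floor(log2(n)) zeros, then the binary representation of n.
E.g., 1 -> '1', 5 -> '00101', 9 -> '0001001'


num_bits = floor(log2(307)) + 1 = 9
leading_zeros = num_bits - 1 = 8
binary(307) = 100110011

Elias gamma(307) = '00000000' + '100110011' = 00000000100110011 (17 bits)


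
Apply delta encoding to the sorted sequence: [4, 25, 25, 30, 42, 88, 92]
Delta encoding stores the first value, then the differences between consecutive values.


First value: 4
Deltas:
  25 - 4 = 21
  25 - 25 = 0
  30 - 25 = 5
  42 - 30 = 12
  88 - 42 = 46
  92 - 88 = 4


Delta encoded: [4, 21, 0, 5, 12, 46, 4]


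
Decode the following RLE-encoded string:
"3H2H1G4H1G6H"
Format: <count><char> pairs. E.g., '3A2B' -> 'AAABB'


Expanding each <count><char> pair:
  3H -> 'HHH'
  2H -> 'HH'
  1G -> 'G'
  4H -> 'HHHH'
  1G -> 'G'
  6H -> 'HHHHHH'

Decoded = HHHHHGHHHHGHHHHHH


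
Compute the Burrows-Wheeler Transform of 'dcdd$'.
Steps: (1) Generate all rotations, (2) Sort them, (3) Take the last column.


Rotations (sorted):
  0: $dcdd -> last char: d
  1: cdd$d -> last char: d
  2: d$dcd -> last char: d
  3: dcdd$ -> last char: $
  4: dd$dc -> last char: c


BWT = ddd$c


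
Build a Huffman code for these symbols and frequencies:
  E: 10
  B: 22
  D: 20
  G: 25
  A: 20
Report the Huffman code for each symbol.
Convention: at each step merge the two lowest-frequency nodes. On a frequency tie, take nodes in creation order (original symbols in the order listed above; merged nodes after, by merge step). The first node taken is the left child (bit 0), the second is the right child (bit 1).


Huffman tree construction:
Step 1: Merge E(10) + D(20) = 30
Step 2: Merge A(20) + B(22) = 42
Step 3: Merge G(25) + (E+D)(30) = 55
Step 4: Merge (A+B)(42) + (G+(E+D))(55) = 97
Read each symbol's code off the tree from the root (left child = 0, right child = 1).

Codes:
  E: 110 (length 3)
  B: 01 (length 2)
  D: 111 (length 3)
  G: 10 (length 2)
  A: 00 (length 2)
Average code length: 224/97 = 2.3093 bits/symbol


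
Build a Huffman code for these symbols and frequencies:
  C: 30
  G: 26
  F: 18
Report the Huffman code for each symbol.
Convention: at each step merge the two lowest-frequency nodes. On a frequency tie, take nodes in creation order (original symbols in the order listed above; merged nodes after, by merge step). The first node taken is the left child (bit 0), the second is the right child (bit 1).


Huffman tree construction:
Step 1: Merge F(18) + G(26) = 44
Step 2: Merge C(30) + (F+G)(44) = 74
Read each symbol's code off the tree from the root (left child = 0, right child = 1).

Codes:
  C: 0 (length 1)
  G: 11 (length 2)
  F: 10 (length 2)
Average code length: 118/74 = 1.5946 bits/symbol


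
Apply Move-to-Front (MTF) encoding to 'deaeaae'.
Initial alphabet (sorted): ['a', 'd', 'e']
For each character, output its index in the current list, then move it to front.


MTF encoding:
'd': index 1 in ['a', 'd', 'e'] -> ['d', 'a', 'e']
'e': index 2 in ['d', 'a', 'e'] -> ['e', 'd', 'a']
'a': index 2 in ['e', 'd', 'a'] -> ['a', 'e', 'd']
'e': index 1 in ['a', 'e', 'd'] -> ['e', 'a', 'd']
'a': index 1 in ['e', 'a', 'd'] -> ['a', 'e', 'd']
'a': index 0 in ['a', 'e', 'd'] -> ['a', 'e', 'd']
'e': index 1 in ['a', 'e', 'd'] -> ['e', 'a', 'd']


Output: [1, 2, 2, 1, 1, 0, 1]


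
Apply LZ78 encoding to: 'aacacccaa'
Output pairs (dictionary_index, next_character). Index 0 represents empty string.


LZ78 encoding steps:
Dictionary: {0: ''}
Step 1: w='' (idx 0), next='a' -> output (0, 'a'), add 'a' as idx 1
Step 2: w='a' (idx 1), next='c' -> output (1, 'c'), add 'ac' as idx 2
Step 3: w='ac' (idx 2), next='c' -> output (2, 'c'), add 'acc' as idx 3
Step 4: w='' (idx 0), next='c' -> output (0, 'c'), add 'c' as idx 4
Step 5: w='a' (idx 1), next='a' -> output (1, 'a'), add 'aa' as idx 5


Encoded: [(0, 'a'), (1, 'c'), (2, 'c'), (0, 'c'), (1, 'a')]


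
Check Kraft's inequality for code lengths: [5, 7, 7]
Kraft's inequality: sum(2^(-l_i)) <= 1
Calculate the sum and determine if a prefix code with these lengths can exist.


Sum = 2^(-5) + 2^(-7) + 2^(-7)
    = 0.03125 + 0.0078125 + 0.0078125
    = 6/128 = 0.046875
Since 0.046875 <= 1, Kraft's inequality IS satisfied.
A prefix code with these lengths CAN exist.

Kraft sum = 0.046875. Satisfied.


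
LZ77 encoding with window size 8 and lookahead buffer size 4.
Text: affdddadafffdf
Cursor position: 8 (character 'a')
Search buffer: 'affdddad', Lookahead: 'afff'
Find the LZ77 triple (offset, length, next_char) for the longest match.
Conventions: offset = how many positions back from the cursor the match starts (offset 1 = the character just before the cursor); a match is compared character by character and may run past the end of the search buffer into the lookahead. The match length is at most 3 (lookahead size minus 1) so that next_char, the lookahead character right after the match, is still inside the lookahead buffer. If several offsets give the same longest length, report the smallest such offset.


Try each offset into the search buffer:
  offset=1 (pos 7, char 'd'): match length 0
  offset=2 (pos 6, char 'a'): match length 1
  offset=3 (pos 5, char 'd'): match length 0
  offset=4 (pos 4, char 'd'): match length 0
  offset=5 (pos 3, char 'd'): match length 0
  offset=6 (pos 2, char 'f'): match length 0
  offset=7 (pos 1, char 'f'): match length 0
  offset=8 (pos 0, char 'a'): match length 3
Longest match has length 3 at offset 8.
next_char = character at position 8 + 3 = 11 -> 'f'

Best match: offset=8, length=3 (matching 'aff' starting at position 0)
LZ77 triple: (8, 3, 'f')
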